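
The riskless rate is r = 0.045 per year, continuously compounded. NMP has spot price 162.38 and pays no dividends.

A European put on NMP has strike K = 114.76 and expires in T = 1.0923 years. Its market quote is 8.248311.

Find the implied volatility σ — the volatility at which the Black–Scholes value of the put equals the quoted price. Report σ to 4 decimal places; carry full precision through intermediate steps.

sigma = 0.4856

At σ = 0.4856 the Black–Scholes value reproduces the quote:
σ√T = 0.4856·√1.0923 = 0.507516
d₁ = (ln(S/K) + (r+σ²/2)T) / (σ√T) = (ln(162.38/114.76) + (0.045+0.4856²/2)·1.0923) / 0.507516 = (0.347096 + 0.177940) / 0.507516 = 1.034521
d₂ = d₁ − σ√T = 1.034521 − 0.507516 = 0.527005
e^{−rT} = 0.952035
N(−d₁) = 0.150446,  N(−d₂) = 0.299095
V = K·e^{−rT}·N(−d₂) − S·N(−d₁) = 32.677777 − 24.429467 = 8.248311 (the observed quote) — the price is monotone increasing in volatility, hence this σ is the only solution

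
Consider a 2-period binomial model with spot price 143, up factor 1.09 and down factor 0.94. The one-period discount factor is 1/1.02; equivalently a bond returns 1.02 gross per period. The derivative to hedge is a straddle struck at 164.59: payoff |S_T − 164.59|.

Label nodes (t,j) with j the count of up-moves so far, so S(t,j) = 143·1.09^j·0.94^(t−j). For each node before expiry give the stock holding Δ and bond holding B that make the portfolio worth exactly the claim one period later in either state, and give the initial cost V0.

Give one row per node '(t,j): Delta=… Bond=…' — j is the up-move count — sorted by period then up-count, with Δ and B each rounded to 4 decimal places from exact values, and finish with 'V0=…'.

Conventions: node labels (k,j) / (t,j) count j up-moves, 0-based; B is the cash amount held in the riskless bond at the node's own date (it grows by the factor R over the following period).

Risk-neutral probability p* = (R−d)/(u−d) = (1.02−0.94)/(1.09−0.94) = 0.5333.
Expiry values: V(2,0)=38.2352, V(2,1)=18.0722, V(2,2)=5.3083
  t=1,j=0: stock 134.4200 → up 146.5178 (V=18.0722), down 126.3548 (V=38.2352). Price 26.9427; hedge Δ=-1.0000, bond B=161.3627.
  t=1,j=1: stock 155.8700 → up 169.8983 (V=5.3083), down 146.5178 (V=18.0722). Price 11.0439; hedge Δ=-0.5459, bond B=96.1366.
  t=0,j=0: stock 143.0000 → up 155.8700 (V=11.0439), down 134.4200 (V=26.9427). Price 18.1013; hedge Δ=-0.7412, bond B=124.0936.
Verification: the root portfolio costs Δ(0,0)·S0 + B(0,0) = 18.1013, matching V0.

(0,0): Delta=-0.7412 Bond=124.0936
(1,0): Delta=-1.0000 Bond=161.3627
(1,1): Delta=-0.5459 Bond=96.1366
V0=18.1013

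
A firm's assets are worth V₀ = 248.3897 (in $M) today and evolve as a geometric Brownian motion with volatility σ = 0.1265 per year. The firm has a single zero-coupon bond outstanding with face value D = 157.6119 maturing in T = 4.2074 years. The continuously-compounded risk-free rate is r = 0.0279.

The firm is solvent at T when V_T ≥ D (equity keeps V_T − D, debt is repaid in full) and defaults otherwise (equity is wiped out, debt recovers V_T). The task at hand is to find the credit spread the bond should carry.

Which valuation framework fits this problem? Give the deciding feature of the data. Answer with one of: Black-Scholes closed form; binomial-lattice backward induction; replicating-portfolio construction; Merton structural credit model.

Key observation: with the firm-asset dynamics (V₀ = 248.3897) and a single zero-coupon liability of face 157.6119 given, debt value, spread, and default probability all derive from the option view of the balance sheet.

framework: Merton structural credit model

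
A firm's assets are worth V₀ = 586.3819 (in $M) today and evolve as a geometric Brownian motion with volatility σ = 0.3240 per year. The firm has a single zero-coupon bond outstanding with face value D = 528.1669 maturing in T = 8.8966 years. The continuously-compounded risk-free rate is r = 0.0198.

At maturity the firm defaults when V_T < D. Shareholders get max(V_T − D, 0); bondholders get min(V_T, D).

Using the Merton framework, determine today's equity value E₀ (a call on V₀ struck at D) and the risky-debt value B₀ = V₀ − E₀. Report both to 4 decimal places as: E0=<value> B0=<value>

E0=270.0441 B0=316.3378

Apply the equity-as-call identities (strike 528.1669, horizon 8.8966 years):
d₁ = [ln(V₀/D) + (r + σ²/2)T] / (σ√T)
   = [ln(586.3819/528.1669) + (0.0198 + 0.5·0.3240²)·8.8966] / (0.3240·√8.8966)
   = [0.104559 + 0.643117] / 0.966400 = 0.773672
d₂ = d₁ − σ√T = 0.773672 − 0.966400 = -0.192729
N(d₁) = 0.780437,  N(d₂) = 0.423586,  e^(−rT) = 0.838490
E₀ = V₀·N(d₁) − D·e^(−rT)·N(d₂)
   = 586.3819·0.780437 − 528.1669·0.838490·0.423586 = 270.044122
B₀ = V₀ − E₀ = 586.3819 − 270.044122 = 316.337778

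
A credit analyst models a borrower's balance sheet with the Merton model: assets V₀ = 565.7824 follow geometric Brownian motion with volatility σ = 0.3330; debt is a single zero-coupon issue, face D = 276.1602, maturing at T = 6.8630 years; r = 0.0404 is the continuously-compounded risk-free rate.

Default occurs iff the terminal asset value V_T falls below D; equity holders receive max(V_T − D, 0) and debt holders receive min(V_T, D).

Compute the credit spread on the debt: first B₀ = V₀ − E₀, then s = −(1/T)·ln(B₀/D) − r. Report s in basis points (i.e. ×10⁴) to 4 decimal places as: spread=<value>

Equity is a call on the firm's assets struck at D = 276.1602:
d₁ = [ln(V₀/D) + (r + σ²/2)T] / (σ√T)
   = [ln(565.7824/276.1602) + (0.0404 + 0.5·0.3330²)·6.8630] / (0.3330·√6.8630)
   = [0.717228 + 0.657781] / 0.872371 = 1.576175
d₂ = d₁ − σ√T = 1.576175 − 0.872371 = 0.703804
N(d₁) = 0.942507,  N(d₂) = 0.759223,  e^(−rT) = 0.757853
E₀ = V₀·N(d₁) − D·e^(−rT)·N(d₂)
   = 565.7824·0.942507 − 276.1602·0.757853·0.759223 = 374.357110
B₀ = V₀ − E₀ = 565.7824 − 374.357110 = 191.425290
spread = −(1/T)·ln(B₀/D) − r = −(1/6.8630)·ln(191.425290/276.1602) − 0.0404 = 0.01299990
in basis points: 0.01299990 × 10⁴ = 129.9990 bp

spread=129.9990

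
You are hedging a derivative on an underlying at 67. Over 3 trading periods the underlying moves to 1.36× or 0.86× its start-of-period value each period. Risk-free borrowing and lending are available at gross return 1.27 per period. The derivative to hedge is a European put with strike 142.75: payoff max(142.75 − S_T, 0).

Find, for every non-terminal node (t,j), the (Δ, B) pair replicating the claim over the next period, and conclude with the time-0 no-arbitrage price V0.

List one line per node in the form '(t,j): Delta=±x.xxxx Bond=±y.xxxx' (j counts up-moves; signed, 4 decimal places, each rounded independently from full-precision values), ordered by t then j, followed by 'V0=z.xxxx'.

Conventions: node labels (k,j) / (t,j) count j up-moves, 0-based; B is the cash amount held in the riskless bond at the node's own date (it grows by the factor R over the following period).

(0,0): Delta=-0.6791 Bond=55.1305
(1,0): Delta=-1.0000 Bond=88.5052
(1,1): Delta=-0.6346 Bond=65.9570
(2,0): Delta=-1.0000 Bond=112.4016
(2,1): Delta=-1.0000 Bond=112.4016
(2,2): Delta=-0.5838 Bond=77.4794
V0=9.6299

No-arbitrage ⇒ martingale measure with p* = (R−d)/(u−d) = 0.8200.
Terminal payoffs: V(3,0)=100.1342, V(3,1)=75.3576, V(3,2)=36.1760, V(3,3)=0.0000
  t=2,j=0: stock 49.5532 → up 67.3924 (V=75.3576), down 42.6158 (V=100.1342). Price 62.8484; hedge Δ=-1.0000, bond B=112.4016.
  t=2,j=1: stock 78.3632 → up 106.5740 (V=36.1760), down 67.3924 (V=75.3576). Price 34.0384; hedge Δ=-1.0000, bond B=112.4016.
  t=2,j=2: stock 123.9232 → up 168.5356 (V=0.0000), down 106.5740 (V=36.1760). Price 5.1273; hedge Δ=-0.5838, bond B=77.4794.
  t=1,j=0: stock 57.6200 → up 78.3632 (V=34.0384), down 49.5532 (V=62.8484). Price 30.8852; hedge Δ=-1.0000, bond B=88.5052.
  t=1,j=1: stock 91.1200 → up 123.9232 (V=5.1273), down 78.3632 (V=34.0384). Price 8.1349; hedge Δ=-0.6346, bond B=65.9570.
  t=0,j=0: stock 67.0000 → up 91.1200 (V=8.1349), down 57.6200 (V=30.8852). Price 9.6299; hedge Δ=-0.6791, bond B=55.1305.
Verification: the root portfolio costs Δ(0,0)·S0 + B(0,0) = 9.6299, matching V0.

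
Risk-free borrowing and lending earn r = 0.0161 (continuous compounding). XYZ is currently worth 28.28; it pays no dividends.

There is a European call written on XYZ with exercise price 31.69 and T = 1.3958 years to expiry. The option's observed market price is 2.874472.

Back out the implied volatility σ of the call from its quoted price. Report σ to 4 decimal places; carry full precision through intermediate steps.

At σ = 0.2942 the Black–Scholes value reproduces the quote:
σ√T = 0.2942·√1.3958 = 0.347580
d₁ = (ln(S/K) + (r+σ²/2)T) / (σ√T) = (ln(28.28/31.69) + (0.0161+0.2942²/2)·1.3958) / 0.347580 = (-0.113846 + 0.082878) / 0.347580 = -0.089097
d₂ = d₁ − σ√T = -0.089097 − 0.347580 = -0.436676
e^{−rT} = 0.977778
N(d₁) = 0.464503,  N(d₂) = 0.331173
V = S·N(d₁) − K·e^{−rT}·N(d₂) = 13.136132 − 10.261661 = 2.874472 (the observed quote) — the price is monotone increasing in volatility, hence this σ is the only solution

sigma = 0.2942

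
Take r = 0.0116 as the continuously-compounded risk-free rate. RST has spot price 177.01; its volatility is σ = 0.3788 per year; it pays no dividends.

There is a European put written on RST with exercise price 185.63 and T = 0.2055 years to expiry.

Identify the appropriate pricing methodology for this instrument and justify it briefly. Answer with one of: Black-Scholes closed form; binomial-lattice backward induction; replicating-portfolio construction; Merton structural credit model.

Key observation: the instrument is a plain European put (strike 185.63) on a lognormal asset; the exact continuous-time formula applies directly.

framework: Black-Scholes closed form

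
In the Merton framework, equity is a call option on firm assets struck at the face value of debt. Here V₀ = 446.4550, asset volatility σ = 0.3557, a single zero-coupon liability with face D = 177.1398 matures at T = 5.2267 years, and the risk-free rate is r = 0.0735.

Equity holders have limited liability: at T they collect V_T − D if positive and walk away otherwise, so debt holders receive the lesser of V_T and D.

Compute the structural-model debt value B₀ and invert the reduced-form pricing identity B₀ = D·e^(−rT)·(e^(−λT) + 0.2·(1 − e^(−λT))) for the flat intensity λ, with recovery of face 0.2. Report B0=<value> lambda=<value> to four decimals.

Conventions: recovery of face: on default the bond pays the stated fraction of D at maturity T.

B0=116.5972 lambda=0.0082

Equity is a call on the firm's assets struck at D = 177.1398:
d₁ = [ln(V₀/D) + (r + σ²/2)T] / (σ√T)
   = [ln(446.4550/177.1398) + (0.0735 + 0.5·0.3557²)·5.2267] / (0.3557·√5.2267)
   = [0.924399 + 0.714810] / 0.813201 = 2.015750
d₂ = d₁ − σ√T = 2.015750 − 0.813201 = 1.202550
N(d₁) = 0.978087,  N(d₂) = 0.885425,  e^(−rT) = 0.681021
E₀ = V₀·N(d₁) − D·e^(−rT)·N(d₂)
   = 446.4550·0.978087 − 177.1398·0.681021·0.885425 = 329.857817
B₀ = V₀ − E₀ = 446.4550 − 329.857817 = 116.597183
e^(−λT) = (B₀·e^(rT)/D − 0.2)/(1 − 0.2) = (116.5972·1.468384/177.1398 − 0.2)/0.8 = 0.95815211
λ = −ln(0.95815211)/5.2267 = 0.008179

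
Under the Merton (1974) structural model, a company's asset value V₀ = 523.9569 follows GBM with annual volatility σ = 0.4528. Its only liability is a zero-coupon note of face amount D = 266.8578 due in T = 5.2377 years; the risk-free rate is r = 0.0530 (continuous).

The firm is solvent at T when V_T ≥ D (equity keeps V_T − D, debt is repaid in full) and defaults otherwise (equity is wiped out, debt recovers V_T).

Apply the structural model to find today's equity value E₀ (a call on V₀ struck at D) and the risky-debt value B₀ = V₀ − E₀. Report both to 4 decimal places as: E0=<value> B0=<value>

Equity is a call on the firm's assets struck at D = 266.8578:
d₁ = [ln(V₀/D) + (r + σ²/2)T] / (σ√T)
   = [ln(523.9569/266.8578) + (0.0530 + 0.5·0.4528²)·5.2377] / (0.4528·√5.2377)
   = [0.674693 + 0.814535] / 1.036279 = 1.437092
d₂ = d₁ − σ√T = 1.437092 − 1.036279 = 0.400813
N(d₁) = 0.924654,  N(d₂) = 0.655721,  e^(−rT) = 0.757601
E₀ = V₀·N(d₁) − D·e^(−rT)·N(d₂)
   = 523.9569·0.924654 − 266.8578·0.757601·0.655721 = 351.910573
B₀ = V₀ − E₀ = 523.9569 − 351.910573 = 172.046327

E0=351.9106 B0=172.0463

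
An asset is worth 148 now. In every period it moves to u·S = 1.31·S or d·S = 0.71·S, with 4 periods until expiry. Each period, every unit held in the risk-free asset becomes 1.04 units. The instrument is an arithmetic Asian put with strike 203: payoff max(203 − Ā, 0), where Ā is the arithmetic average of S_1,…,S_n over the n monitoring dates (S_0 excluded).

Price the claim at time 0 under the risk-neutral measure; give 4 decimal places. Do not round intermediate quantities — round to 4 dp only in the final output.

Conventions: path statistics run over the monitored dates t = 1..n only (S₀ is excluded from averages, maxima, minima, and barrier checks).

price = 45.8713

Risk-neutral up-probability p* = (R−d)/(u−d) = (1.04−0.71)/(1.31−0.71) = 0.5500; the claim prices as the p*-weighted sum of path payoffs discounted by R^4.
Enumerate all 2^4 = 16 price paths (U = up ×1.31, D = down ×0.71); each path with k up-moves has probability p*^k·(1−p*)^(4−k).
DDDD: Ā=67.5667, payoff=135.4333, prob=0.041006
UDDD: Ā=124.6654, payoff=78.3346, prob=0.050119
DUDD: Ā=102.4654, payoff=100.5346, prob=0.050119
UUDD: Ā=189.0558, payoff=13.9442, prob=0.061256
DDUD: Ā=86.7034, payoff=116.2966, prob=0.050119
UDUD: Ā=159.9738, payoff=43.0262, prob=0.061256
DUUD: Ā=137.7738, payoff=65.2262, prob=0.061256
UUUD: Ā=254.2024, payoff=0.0000, prob=0.074869
DDDU: Ā=75.5124, payoff=127.4876, prob=0.050119
UDDU: Ā=139.3256, payoff=63.6744, prob=0.061256
DUDU: Ā=117.1256, payoff=85.8744, prob=0.061256
UUDU: Ā=216.1050, payoff=0.0000, prob=0.074869
DDUU: Ā=101.3636, payoff=101.6364, prob=0.061256
UDUU: Ā=187.0230, payoff=15.9770, prob=0.074869
DUUU: Ā=164.8230, payoff=38.1770, prob=0.074869
UUUU: Ā=304.1100, payoff=0.0000, prob=0.091506
Price = Σ prob·payoff / R^4 = 53.662881 / 1.169859 = 45.8713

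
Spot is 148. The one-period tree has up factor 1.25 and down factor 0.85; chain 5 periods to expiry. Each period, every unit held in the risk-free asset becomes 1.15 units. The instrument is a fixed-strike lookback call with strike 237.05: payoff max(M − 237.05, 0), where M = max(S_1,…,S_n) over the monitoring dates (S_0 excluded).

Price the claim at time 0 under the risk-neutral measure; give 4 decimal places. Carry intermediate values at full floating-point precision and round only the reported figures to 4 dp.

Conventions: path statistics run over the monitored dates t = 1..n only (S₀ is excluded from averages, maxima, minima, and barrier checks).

price = 42.2540

Set p* = 0.7500 (from d < R < u); the path-dependent value is the discounted p*-expectation over all price paths.
Enumerate all 2^5 = 32 price paths (U = up ×1.25, D = down ×0.85); each path with k up-moves has probability p*^k·(1−p*)^(5−k).
DDDDD: M=125.8000, payoff=0.0000, prob=0.000977
UDDDD: M=185.0000, payoff=0.0000, prob=0.002930
DUDDD: M=157.2500, payoff=0.0000, prob=0.002930
UUDDD: M=231.2500, payoff=0.0000, prob=0.008789
DDUDD: M=133.6625, payoff=0.0000, prob=0.002930
UDUDD: M=196.5625, payoff=0.0000, prob=0.008789
DUUDD: M=196.5625, payoff=0.0000, prob=0.008789
UUUDD: M=289.0625, payoff=52.0125, prob=0.026367
DDDUD: M=125.8000, payoff=0.0000, prob=0.002930
UDDUD: M=185.0000, payoff=0.0000, prob=0.008789
DUDUD: M=167.0781, payoff=0.0000, prob=0.008789
UUDUD: M=245.7031, payoff=8.6531, prob=0.026367
DDUUD: M=167.0781, payoff=0.0000, prob=0.008789
UDUUD: M=245.7031, payoff=8.6531, prob=0.026367
DUUUD: M=245.7031, payoff=8.6531, prob=0.026367
UUUUD: M=361.3281, payoff=124.2781, prob=0.079102
DDDDU: M=125.8000, payoff=0.0000, prob=0.002930
UDDDU: M=185.0000, payoff=0.0000, prob=0.008789
DUDDU: M=157.2500, payoff=0.0000, prob=0.008789
UUDDU: M=231.2500, payoff=0.0000, prob=0.026367
DDUDU: M=142.0164, payoff=0.0000, prob=0.008789
UDUDU: M=208.8477, payoff=0.0000, prob=0.026367
DUUDU: M=208.8477, payoff=0.0000, prob=0.026367
UUUDU: M=307.1289, payoff=70.0789, prob=0.079102
DDDUU: M=142.0164, payoff=0.0000, prob=0.008789
UDDUU: M=208.8477, payoff=0.0000, prob=0.026367
DUDUU: M=208.8477, payoff=0.0000, prob=0.026367
UUDUU: M=307.1289, payoff=70.0789, prob=0.079102
DDUUU: M=208.8477, payoff=0.0000, prob=0.026367
UDUUU: M=307.1289, payoff=70.0789, prob=0.079102
DUUUU: M=307.1289, payoff=70.0789, prob=0.079102
UUUUU: M=451.6602, payoff=214.6102, prob=0.237305
Price = Σ prob·payoff / R^5 = 84.987893 / 2.011357 = 42.2540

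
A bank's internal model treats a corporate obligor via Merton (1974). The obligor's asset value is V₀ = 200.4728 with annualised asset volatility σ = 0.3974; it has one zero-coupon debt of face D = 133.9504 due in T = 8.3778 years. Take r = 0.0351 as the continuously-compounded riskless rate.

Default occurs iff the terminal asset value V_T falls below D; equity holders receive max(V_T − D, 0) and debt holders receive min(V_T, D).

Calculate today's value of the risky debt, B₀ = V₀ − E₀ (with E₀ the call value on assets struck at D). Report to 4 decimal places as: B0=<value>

Apply the equity-as-call identities (strike 133.9504, horizon 8.3778 years):
d₁ = [ln(V₀/D) + (r + σ²/2)T] / (σ√T)
   = [ln(200.4728/133.9504) + (0.0351 + 0.5·0.3974²)·8.3778] / (0.3974·√8.3778)
   = [0.403209 + 0.955600] / 1.150252 = 1.181315
d₂ = d₁ − σ√T = 1.181315 − 1.150252 = 0.031063
N(d₁) = 0.881261,  N(d₂) = 0.512390,  e^(−rT) = 0.745231
E₀ = V₀·N(d₁) − D·e^(−rT)·N(d₂)
   = 200.4728·0.881261 − 133.9504·0.745231·0.512390 = 125.520021
B₀ = V₀ − E₀ = 200.4728 − 125.520021 = 74.952779

B0=74.9528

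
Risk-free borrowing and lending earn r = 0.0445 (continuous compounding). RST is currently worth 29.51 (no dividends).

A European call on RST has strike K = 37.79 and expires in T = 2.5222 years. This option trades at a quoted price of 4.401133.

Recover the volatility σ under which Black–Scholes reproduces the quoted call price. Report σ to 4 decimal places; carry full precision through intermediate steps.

sigma = 0.3184

At σ = 0.3184 the Black–Scholes value reproduces the quote:
σ√T = 0.3184·√2.5222 = 0.505665
d₁ = (ln(S/K) + (r+σ²/2)T) / (σ√T) = (ln(29.51/37.79) + (0.0445+0.3184²/2)·2.5222) / 0.505665 = (-0.247315 + 0.240086) / 0.505665 = -0.014296
d₂ = d₁ − σ√T = -0.014296 − 0.505665 = -0.519961
e^{−rT} = 0.893832
N(d₁) = 0.494297,  N(d₂) = 0.301545
V = S·N(d₁) − K·e^{−rT}·N(d₂) = 14.586703 − 10.185571 = 4.401133 (the observed quote) — the price is monotone increasing in volatility, hence this σ is the only solution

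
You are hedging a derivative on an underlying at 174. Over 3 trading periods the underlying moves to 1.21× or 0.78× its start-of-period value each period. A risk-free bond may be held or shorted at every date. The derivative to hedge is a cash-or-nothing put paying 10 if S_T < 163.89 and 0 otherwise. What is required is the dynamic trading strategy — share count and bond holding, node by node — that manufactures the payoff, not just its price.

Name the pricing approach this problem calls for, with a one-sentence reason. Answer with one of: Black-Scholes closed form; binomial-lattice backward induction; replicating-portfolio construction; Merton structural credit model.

framework: replicating-portfolio construction

Key observation: the deliverable is the dynamic trading strategy on the 3-step tree (spot 174, moves 1.21 and 0.78), so the valuation must go through the node-by-node replicating-portfolio solve.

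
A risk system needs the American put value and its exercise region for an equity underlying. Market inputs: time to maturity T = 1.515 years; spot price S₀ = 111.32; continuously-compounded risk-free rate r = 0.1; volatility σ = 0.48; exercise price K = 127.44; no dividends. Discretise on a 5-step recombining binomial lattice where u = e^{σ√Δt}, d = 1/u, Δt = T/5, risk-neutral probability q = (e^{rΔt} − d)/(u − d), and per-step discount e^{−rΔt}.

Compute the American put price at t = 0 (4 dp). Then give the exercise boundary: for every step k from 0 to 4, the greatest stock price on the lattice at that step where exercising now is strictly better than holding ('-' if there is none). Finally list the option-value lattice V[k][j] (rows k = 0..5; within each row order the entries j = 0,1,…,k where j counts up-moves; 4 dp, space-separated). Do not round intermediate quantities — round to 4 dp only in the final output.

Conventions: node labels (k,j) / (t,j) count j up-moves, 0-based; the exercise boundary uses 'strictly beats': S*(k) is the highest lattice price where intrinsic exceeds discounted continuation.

params: Δt=0.30300 u=1.30241 d=0.76781 q=0.49187 e^(-rΔt)=0.97015
t_5 payoffs: 97.7349 77.0519 41.9678 0.0000 0.0000 0.0000
t_4: node(4,0) S=38.6883 payoff=88.7517 vs cont=84.9482 → 88.7517 [stop]  node(4,1) S=65.6261 payoff=61.8139 vs cont=58.0104 → 61.8139 [stop]  node(4,2) S=111.3200 payoff=16.1200 vs cont=20.6886 → 20.6886 [wait]  node(4,3) S=188.8296 payoff=0.0000 vs cont=0.0000 → 0.0000 [wait]  node(4,4) S=320.3074 payoff=0.0000 vs cont=0.0000 → 0.0000 [wait]  ⇒ S*(4)=65.6261
t_3: node(3,0) S=50.3881 payoff=77.0519 vs cont=73.2484 → 77.0519 [stop]  node(3,1) S=85.4722 payoff=41.9678 vs cont=40.3444 → 41.9678 [stop]  node(3,2) S=144.9845 payoff=0.0000 vs cont=10.1987 → 10.1987 [wait]  node(3,3) S=245.9340 payoff=0.0000 vs cont=0.0000 → 0.0000 [wait]  ⇒ S*(3)=85.4722
t_2: node(2,0) S=65.6261 payoff=61.8139 vs cont=58.0104 → 61.8139 [stop]  node(2,1) S=111.3200 payoff=16.1200 vs cont=25.5553 → 25.5553 [wait]  node(2,2) S=188.8296 payoff=0.0000 vs cont=5.0276 → 5.0276 [wait]  ⇒ S*(2)=65.6261
t_1: node(1,0) S=85.4722 payoff=41.9678 vs cont=42.6668 → 42.6668 [wait]  node(1,1) S=144.9845 payoff=0.0000 vs cont=14.9969 → 14.9969 [wait]  ⇒ S*(1)=-
t_0: node(0,0) S=111.3200 payoff=16.1200 vs cont=28.1895 → 28.1895 [wait]  ⇒ S*(0)=-

price = 28.1895
boundary = - - 65.6261 85.4722 65.6261
tree:
28.1895
42.6668 14.9969
61.8139 25.5553 5.0276
77.0519 41.9678 10.1987 0.0000
88.7517 61.8139 20.6886 0.0000 0.0000
97.7349 77.0519 41.9678 0.0000 0.0000 0.0000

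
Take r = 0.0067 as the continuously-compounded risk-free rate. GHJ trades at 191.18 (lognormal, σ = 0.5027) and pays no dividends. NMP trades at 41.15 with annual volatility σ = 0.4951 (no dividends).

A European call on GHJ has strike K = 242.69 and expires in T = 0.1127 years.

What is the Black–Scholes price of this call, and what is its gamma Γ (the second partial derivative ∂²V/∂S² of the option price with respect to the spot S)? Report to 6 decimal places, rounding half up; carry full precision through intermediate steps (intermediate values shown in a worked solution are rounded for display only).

price = 1.302415
Γ = 0.005141

σ√T = 0.5027·√0.1127 = 0.168761
d₁ = (ln(S/K) + (r+σ²/2)T) / (σ√T) = (ln(191.18/242.69) + (0.0067+0.5027²/2)·0.1127) / 0.168761 = (-0.238570 + 0.014995) / 0.168761 = -1.324803
d₂ = d₁ − σ√T = -1.324803 − 0.168761 = -1.493563
e^{−rT} = 0.999245
N(d₁) = 0.092618,  N(d₂) = 0.067645
Call price V = S·N(d₁) − K·e^{−rT}·N(d₂) = 17.706770 − 16.404355 = 1.302415
φ(d₁) = (1/√(2π))·e^{−d₁²/2} = 0.165880
Γ = φ(d₁) / (S·σ·√T) = 0.005141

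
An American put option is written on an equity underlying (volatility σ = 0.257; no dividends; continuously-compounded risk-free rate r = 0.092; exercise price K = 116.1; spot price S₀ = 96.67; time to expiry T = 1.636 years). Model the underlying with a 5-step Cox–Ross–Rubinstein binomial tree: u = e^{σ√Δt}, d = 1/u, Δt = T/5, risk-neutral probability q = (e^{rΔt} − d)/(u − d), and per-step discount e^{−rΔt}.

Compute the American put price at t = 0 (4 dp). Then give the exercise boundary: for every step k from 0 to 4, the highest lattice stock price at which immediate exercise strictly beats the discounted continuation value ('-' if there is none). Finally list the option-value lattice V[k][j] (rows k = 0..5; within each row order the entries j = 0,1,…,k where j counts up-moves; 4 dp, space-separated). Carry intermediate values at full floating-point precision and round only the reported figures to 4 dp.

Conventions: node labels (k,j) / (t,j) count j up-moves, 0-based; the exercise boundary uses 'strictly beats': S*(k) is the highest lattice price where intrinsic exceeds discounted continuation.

price = 19.4929
boundary = - 83.4540 96.6700 83.4540 96.6700
tree:
19.4929
32.6460 10.4943
44.0552 19.4300 4.2328
53.9046 32.6460 9.1187 0.7279
62.4075 44.0552 19.4300 1.7320 0.0000
69.7480 53.9046 32.6460 4.1211 0.0000 0.0000

Δt=0.32720  u=1.15836  d=0.86329  q=0.56688  discount=0.97035
step 5 (expiry): payoffs max(K−S,0) = 69.7480 53.9046 32.6460 4.1211 0.0000 0.0000
step 4: (k=4,j=0): S=53.6925, K−S=62.4075, hold=58.9647 ⇒ V=62.4075 exercise | (k=4,j=1): S=72.0448, K−S=44.0552, hold=40.6124 ⇒ V=44.0552 exercise | (k=4,j=2): S=96.6700, K−S=19.4300, hold=15.9872 ⇒ V=19.4300 exercise | (k=4,j=3): S=129.7122, K−S=0.0000, hold=1.7320 ⇒ V=1.7320 continue | (k=4,j=4): S=174.0484, K−S=0.0000, hold=0.0000 ⇒ V=0.0000 continue  boundary S*=96.6700
step 3: (k=3,j=0): S=62.1954, K−S=53.9046, hold=50.4618 ⇒ V=53.9046 exercise | (k=3,j=1): S=83.4540, K−S=32.6460, hold=29.2032 ⇒ V=32.6460 exercise | (k=3,j=2): S=111.9789, K−S=4.1211, hold=9.1187 ⇒ V=9.1187 continue | (k=3,j=3): S=150.2538, K−S=0.0000, hold=0.7279 ⇒ V=0.7279 continue  boundary S*=83.4540
step 2: (k=2,j=0): S=72.0448, K−S=44.0552, hold=40.6124 ⇒ V=44.0552 exercise | (k=2,j=1): S=96.6700, K−S=19.4300, hold=18.7362 ⇒ V=19.4300 exercise | (k=2,j=2): S=129.7122, K−S=0.0000, hold=4.2328 ⇒ V=4.2328 continue  boundary S*=96.6700
step 1: (k=1,j=0): S=83.4540, K−S=32.6460, hold=29.2032 ⇒ V=32.6460 exercise | (k=1,j=1): S=111.9789, K−S=4.1211, hold=10.4943 ⇒ V=10.4943 continue  boundary S*=83.4540
step 0: (k=0,j=0): S=96.6700, K−S=19.4300, hold=19.4929 ⇒ V=19.4929 continue  boundary S*=-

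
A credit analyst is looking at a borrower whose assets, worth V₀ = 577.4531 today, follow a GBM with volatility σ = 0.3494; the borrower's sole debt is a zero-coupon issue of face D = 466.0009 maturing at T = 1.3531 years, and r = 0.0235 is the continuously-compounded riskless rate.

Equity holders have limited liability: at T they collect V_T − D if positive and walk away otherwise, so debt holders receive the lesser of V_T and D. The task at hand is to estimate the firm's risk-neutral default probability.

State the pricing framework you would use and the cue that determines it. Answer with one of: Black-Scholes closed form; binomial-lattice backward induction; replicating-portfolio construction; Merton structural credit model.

Key observation: assets follow a GBM and default happens iff V_T < 466.0009; valuing claims on that split (equity as a call, risky debt as the residual) is the structural model's definition.

framework: Merton structural credit model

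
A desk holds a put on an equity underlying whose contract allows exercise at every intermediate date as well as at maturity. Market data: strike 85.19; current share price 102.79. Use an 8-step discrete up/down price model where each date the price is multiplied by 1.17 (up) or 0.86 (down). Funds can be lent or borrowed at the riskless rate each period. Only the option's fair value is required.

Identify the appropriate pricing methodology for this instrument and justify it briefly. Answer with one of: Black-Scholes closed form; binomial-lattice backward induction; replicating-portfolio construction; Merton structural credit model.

framework: binomial-lattice backward induction

Key observation: with exercise allowed before expiry on a discrete up/down model (8 steps from spot 102.79), the strike-85.19 put's value must be rolled back through the tree testing early exercise at each node.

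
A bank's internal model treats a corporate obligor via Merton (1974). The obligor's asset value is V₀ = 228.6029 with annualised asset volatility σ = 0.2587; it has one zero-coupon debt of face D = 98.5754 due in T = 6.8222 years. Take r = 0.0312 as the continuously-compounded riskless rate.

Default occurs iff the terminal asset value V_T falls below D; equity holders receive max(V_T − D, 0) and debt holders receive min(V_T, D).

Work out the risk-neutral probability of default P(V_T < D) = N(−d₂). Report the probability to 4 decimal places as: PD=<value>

Apply the equity-as-call identities (strike 98.5754, horizon 6.8222 years):
d₁ = [ln(V₀/D) + (r + σ²/2)T] / (σ√T)
   = [ln(228.6029/98.5754) + (0.0312 + 0.5·0.2587²)·6.8222] / (0.2587·√6.8222)
   = [0.841165 + 0.441143] / 0.675707 = 1.897726
d₂ = d₁ − σ√T = 1.897726 − 0.675707 = 1.222019
risk-neutral PD = N(−d₂) = N(-1.222019) = 0.110850

PD=0.1109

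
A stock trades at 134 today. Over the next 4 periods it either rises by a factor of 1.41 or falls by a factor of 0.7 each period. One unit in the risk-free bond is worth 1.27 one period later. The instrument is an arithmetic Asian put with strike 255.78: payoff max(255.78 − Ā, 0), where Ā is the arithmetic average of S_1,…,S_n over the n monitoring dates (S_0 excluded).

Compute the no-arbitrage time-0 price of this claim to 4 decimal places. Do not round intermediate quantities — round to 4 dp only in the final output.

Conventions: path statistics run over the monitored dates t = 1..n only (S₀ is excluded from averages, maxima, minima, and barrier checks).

price = 15.4870

Set p* = 0.8028 (from d < R < u); the path-dependent value is the discounted p*-expectation over all price paths.
Enumerate all 2^4 = 16 price paths (U = up ×1.41, D = down ×0.7); each path with k up-moves has probability p*^k·(1−p*)^(4−k).
DDDD: Ā=59.3989, payoff=196.3811, prob=0.001512
UDDD: Ā=119.6463, payoff=136.1337, prob=0.006155
DUDD: Ā=95.8613, payoff=159.9187, prob=0.006155
UUDD: Ā=193.0920, payoff=62.6880, prob=0.025059
DDUD: Ā=79.2118, payoff=176.5682, prob=0.006155
UDUD: Ā=159.5551, payoff=96.2249, prob=0.025059
DUUD: Ā=135.7701, payoff=120.0099, prob=0.025059
UUUD: Ā=273.4798, payoff=0.0000, prob=0.102028
DDDU: Ā=67.5571, payoff=188.2229, prob=0.006155
UDDU: Ā=136.0793, payoff=119.7007, prob=0.025059
DUDU: Ā=112.2943, payoff=143.4857, prob=0.025059
UUDU: Ā=226.1928, payoff=29.5872, prob=0.102028
DDUU: Ā=95.6448, payoff=160.1352, prob=0.025059
UDUU: Ā=192.6560, payoff=63.1240, prob=0.102028
DUUU: Ā=168.8710, payoff=86.9090, prob=0.102028
UUUU: Ā=340.1544, payoff=0.0000, prob=0.415400
Price = Σ prob·payoff / R^4 = 40.288525 / 2.601446 = 15.4870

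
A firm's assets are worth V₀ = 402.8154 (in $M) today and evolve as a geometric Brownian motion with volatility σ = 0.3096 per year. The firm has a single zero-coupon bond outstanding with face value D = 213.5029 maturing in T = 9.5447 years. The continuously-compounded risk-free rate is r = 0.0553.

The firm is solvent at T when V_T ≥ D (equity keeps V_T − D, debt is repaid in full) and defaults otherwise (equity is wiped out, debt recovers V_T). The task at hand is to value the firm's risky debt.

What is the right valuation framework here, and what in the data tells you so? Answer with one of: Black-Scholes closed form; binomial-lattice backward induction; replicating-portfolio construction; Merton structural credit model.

framework: Merton structural credit model

Key observation: a levered firm with one bullet debt due at 9.5447 years is the canonical structural-credit setup: equity is a call on the firm's assets struck at the face value.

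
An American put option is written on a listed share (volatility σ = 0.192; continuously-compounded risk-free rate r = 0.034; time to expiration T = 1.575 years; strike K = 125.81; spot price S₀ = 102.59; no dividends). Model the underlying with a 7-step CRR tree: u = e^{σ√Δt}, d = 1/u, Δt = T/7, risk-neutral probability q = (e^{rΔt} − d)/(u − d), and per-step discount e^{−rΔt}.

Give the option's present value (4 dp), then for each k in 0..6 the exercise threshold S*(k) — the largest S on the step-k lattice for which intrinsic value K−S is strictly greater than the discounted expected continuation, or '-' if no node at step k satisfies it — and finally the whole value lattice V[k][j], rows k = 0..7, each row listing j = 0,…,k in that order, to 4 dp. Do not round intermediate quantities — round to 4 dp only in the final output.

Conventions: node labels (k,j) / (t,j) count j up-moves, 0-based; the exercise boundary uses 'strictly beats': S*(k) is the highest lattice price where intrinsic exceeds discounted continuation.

Δt=0.22500, u=1.09535, d=0.91295, q=0.51935, disc=e^(-rΔt)=0.99238
k=7 terminal: V=max(K-S,0) → 71.5805 60.7459 47.7467 32.1504 13.4381 0.0000 0.0000 0.0000
k=6: j=0 S=59.4003 intr=66.4097 cont=65.4509 V=66.4097[EX]; j=1 S=71.2679 intr=54.5421 cont=53.5833 V=54.5421[EX]; j=2 S=85.5066 intr=40.3034 cont=39.3447 V=40.3034[EX]; j=3 S=102.5900 intr=23.2200 cont=22.2612 V=23.2200[EX]; j=4 S=123.0865 intr=2.7235 cont=6.4098 V=6.4098[hold]; j=5 S=147.6781 intr=0.0000 cont=0.0000 V=0.0000[hold]; j=6 S=177.1828 intr=0.0000 cont=0.0000 V=0.0000[hold]  S*(6)=102.5900
k=5: j=0 S=65.0641 intr=60.7459 cont=59.7872 V=60.7459[EX]; j=1 S=78.0633 intr=47.7467 cont=46.7880 V=47.7467[EX]; j=2 S=93.6596 intr=32.1504 cont=31.1916 V=32.1504[EX]; j=3 S=112.3719 intr=13.4381 cont=14.3792 V=14.3792[hold]; j=4 S=134.8228 intr=0.0000 cont=3.0574 V=3.0574[hold]; j=5 S=161.7591 intr=0.0000 cont=0.0000 V=0.0000[hold]  S*(5)=93.6596
k=4: j=0 S=71.2679 intr=54.5421 cont=53.5833 V=54.5421[EX]; j=1 S=85.5066 intr=40.3034 cont=39.3447 V=40.3034[EX]; j=2 S=102.5900 intr=23.2200 cont=22.7463 V=23.2200[EX]; j=3 S=123.0865 intr=2.7235 cont=8.4345 V=8.4345[hold]; j=4 S=147.6781 intr=0.0000 cont=1.4583 V=1.4583[hold]  S*(4)=102.5900
k=3: j=0 S=78.0633 intr=47.7467 cont=46.7880 V=47.7467[EX]; j=1 S=93.6596 intr=32.1504 cont=31.1916 V=32.1504[EX]; j=2 S=112.3719 intr=13.4381 cont=15.4227 V=15.4227[hold]; j=3 S=134.8228 intr=0.0000 cont=4.7748 V=4.7748[hold]  S*(3)=93.6596
k=2: j=0 S=85.5066 intr=40.3034 cont=39.3447 V=40.3034[EX]; j=1 S=102.5900 intr=23.2200 cont=23.2841 V=23.2841[hold]; j=2 S=123.0865 intr=2.7235 cont=9.8173 V=9.8173[hold]  S*(2)=85.5066
k=1: j=0 S=93.6596 intr=32.1504 cont=31.2247 V=32.1504[EX]; j=1 S=112.3719 intr=13.4381 cont=16.1660 V=16.1660[hold]  S*(1)=93.6596
k=0: j=0 S=102.5900 intr=23.2200 cont=23.6672 V=23.6672[hold]  S*(0)=-

price = 23.6672
boundary = - 93.6596 85.5066 93.6596 102.5900 93.6596 102.5900
tree:
23.6672
32.1504 16.1660
40.3034 23.2841 9.8173
47.7467 32.1504 15.4227 4.7748
54.5421 40.3034 23.2200 8.4345 1.4583
60.7459 47.7467 32.1504 14.3792 3.0574 0.0000
66.4097 54.5421 40.3034 23.2200 6.4098 0.0000 0.0000
71.5805 60.7459 47.7467 32.1504 13.4381 0.0000 0.0000 0.0000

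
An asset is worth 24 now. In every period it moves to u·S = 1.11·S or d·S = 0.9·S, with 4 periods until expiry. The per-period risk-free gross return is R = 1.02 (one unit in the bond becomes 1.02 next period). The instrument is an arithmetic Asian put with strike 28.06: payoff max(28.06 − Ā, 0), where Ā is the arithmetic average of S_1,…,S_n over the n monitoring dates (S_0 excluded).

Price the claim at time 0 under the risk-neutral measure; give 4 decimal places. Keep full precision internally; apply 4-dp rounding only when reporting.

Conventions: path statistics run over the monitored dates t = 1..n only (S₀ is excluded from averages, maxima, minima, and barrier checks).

price = 3.0648

Set p* = 0.5714 (from d < R < u); the path-dependent value is the discounted p*-expectation over all price paths.
Enumerate all 2^4 = 16 price paths (U = up ×1.11, D = down ×0.9); each path with k up-moves has probability p*^k·(1−p*)^(4−k).
DDDD: Ā=18.5706, payoff=9.4894, prob=0.033736
UDDD: Ā=22.9037, payoff=5.1563, prob=0.044981
DUDD: Ā=21.6437, payoff=6.4163, prob=0.044981
UUDD: Ā=26.6939, payoff=1.3661, prob=0.059975
DDUD: Ā=20.5097, payoff=7.5503, prob=0.044981
UDUD: Ā=25.2953, payoff=2.7647, prob=0.059975
DUUD: Ā=24.0353, payoff=4.0247, prob=0.059975
UUUD: Ā=29.6436, payoff=0.0000, prob=0.079967
DDDU: Ā=19.4891, payoff=8.5709, prob=0.044981
UDDU: Ā=24.0366, payoff=4.0234, prob=0.059975
DUDU: Ā=22.7766, payoff=5.2834, prob=0.059975
UUDU: Ā=28.0911, payoff=0.0000, prob=0.079967
DDUU: Ā=21.6426, payoff=6.4174, prob=0.059975
UDUU: Ā=26.6925, payoff=1.3675, prob=0.079967
DUUU: Ā=25.4325, payoff=2.6275, prob=0.079967
UUUU: Ā=31.3668, payoff=0.0000, prob=0.106622
Price = Σ prob·payoff / R^4 = 3.317464 / 1.082432 = 3.0648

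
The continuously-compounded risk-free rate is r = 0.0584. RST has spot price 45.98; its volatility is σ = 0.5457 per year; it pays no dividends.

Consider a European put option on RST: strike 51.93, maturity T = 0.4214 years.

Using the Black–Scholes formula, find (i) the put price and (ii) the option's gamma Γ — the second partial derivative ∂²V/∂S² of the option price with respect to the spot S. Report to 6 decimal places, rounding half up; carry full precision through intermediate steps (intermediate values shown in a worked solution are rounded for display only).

σ√T = 0.5457·√0.4214 = 0.354243
d₁ = (ln(S/K) + (r+σ²/2)T) / (σ√T) = (ln(45.98/51.93) + (0.0584+0.5457²/2)·0.4214) / 0.354243 = (-0.121690 + 0.087354) / 0.354243 = -0.096929
d₂ = d₁ − σ√T = -0.096929 − 0.354243 = -0.451172
e^{−rT} = 0.975691
N(−d₁) = 0.538609,  N(−d₂) = 0.674067
Put price V = K·e^{−rT}·N(−d₂) − S·N(−d₁) = 34.153371 − 24.765220 = 9.388151
φ(d₁) = (1/√(2π))·e^{−d₁²/2} = 0.397073
Γ = φ(d₁) / (S·σ·√T) = 0.024378

price = 9.388151
Γ = 0.024378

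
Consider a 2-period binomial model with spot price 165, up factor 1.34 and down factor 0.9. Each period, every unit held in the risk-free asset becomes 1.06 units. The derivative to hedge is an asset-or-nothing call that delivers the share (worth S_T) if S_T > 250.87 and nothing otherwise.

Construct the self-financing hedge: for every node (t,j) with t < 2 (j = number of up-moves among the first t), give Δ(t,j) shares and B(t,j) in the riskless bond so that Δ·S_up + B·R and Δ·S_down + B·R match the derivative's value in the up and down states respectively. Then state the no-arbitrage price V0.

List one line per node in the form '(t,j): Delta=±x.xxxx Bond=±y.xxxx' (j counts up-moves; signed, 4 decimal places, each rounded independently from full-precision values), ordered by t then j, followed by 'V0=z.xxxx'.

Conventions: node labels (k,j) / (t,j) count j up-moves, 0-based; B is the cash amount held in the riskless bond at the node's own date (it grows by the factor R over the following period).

(0,0): Delta=1.4000 Bond=-196.1277
(1,0): Delta=0.0000 Bond=0.0000
(1,1): Delta=3.0455 Bond=-571.7123
V0=34.8671

Risk-neutral probability p* = (R−d)/(u−d) = (1.06−0.9)/(1.34−0.9) = 0.3636.
At maturity the claim pays: V(2,0)=0.0000, V(2,1)=0.0000, V(2,2)=296.2740
  t=1,j=0: stock 148.5000 → up 198.9900 (V=0.0000), down 133.6500 (V=0.0000). Price 0.0000; hedge Δ=0.0000, bond B=0.0000.
  t=1,j=1: stock 221.1000 → up 296.2740 (V=296.2740), down 198.9900 (V=0.0000). Price 101.6377; hedge Δ=3.0455, bond B=-571.7123.
  t=0,j=0: stock 165.0000 → up 221.1000 (V=101.6377), down 148.5000 (V=0.0000). Price 34.8671; hedge Δ=1.4000, bond B=-196.1277.
As a check, the time-0 holding Δ(0,0)·S0 + B(0,0) comes to 34.8671 — exactly V0.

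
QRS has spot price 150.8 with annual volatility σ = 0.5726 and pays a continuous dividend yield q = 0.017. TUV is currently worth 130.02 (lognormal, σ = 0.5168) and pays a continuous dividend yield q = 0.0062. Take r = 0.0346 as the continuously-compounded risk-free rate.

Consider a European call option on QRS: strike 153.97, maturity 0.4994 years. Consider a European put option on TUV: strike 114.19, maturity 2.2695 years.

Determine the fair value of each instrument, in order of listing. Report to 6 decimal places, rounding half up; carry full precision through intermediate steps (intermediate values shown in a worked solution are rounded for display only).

[QRS call K=153.97]
σ√T = 0.5726·√0.4994 = 0.404646
d₁ = (ln(S/K) + (r−q+σ²/2)T) / (σ√T) = (ln(150.8/153.97) + (0.0346−0.017+0.5726²/2)·0.4994) / 0.404646 = (-0.020803 + 0.090659) / 0.404646 = 0.172633
d₂ = d₁ − σ√T = 0.172633 − 0.404646 = -0.232013
e^{−rT} = 0.982869
e^{−qT} = 0.991546
N(d₁) = 0.568530,  N(d₂) = 0.408264
price = S·e^{−qT}·N(d₁) − K·e^{−rT}·N(d₂) = 85.009564 − 61.783552 = 23.226012
[TUV put K=114.19]
σ√T = 0.5168·√2.2695 = 0.778552
d₁ = (ln(S/K) + (r−q+σ²/2)T) / (σ√T) = (ln(130.02/114.19) + (0.0346−0.0062+0.5168²/2)·2.2695) / 0.778552 = (0.129825 + 0.367525) / 0.778552 = 0.638814
d₂ = d₁ − σ√T = 0.638814 − 0.778552 = -0.139738
e^{−rT} = 0.924479
e^{−qT} = 0.986028
N(−d₁) = 0.261472,  N(−d₂) = 0.555566
price = K·e^{−rT}·N(−d₂) − S·e^{−qT}·N(−d₁) = 58.649086 − 33.521570 = 25.127515

price(QRS call K=153.97) = 23.226012
price(TUV put K=114.19) = 25.127515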